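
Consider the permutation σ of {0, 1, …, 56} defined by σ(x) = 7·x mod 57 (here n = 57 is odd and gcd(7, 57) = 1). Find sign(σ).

Start at x=7: 7 → 49 → 1 → 7 (one orbit).
Decompose π into cycles: lengths [3, 3, 3, 3, 3, 3, 3, 3, 3, 3, 3, 3, 3, 3, 3, 3, 3, 3, 1, 1, 1] (21 cycles, including the fixed point 0).
57 − 21 = 36 transpositions; sign(π) = (−1)^36 = +1.

+1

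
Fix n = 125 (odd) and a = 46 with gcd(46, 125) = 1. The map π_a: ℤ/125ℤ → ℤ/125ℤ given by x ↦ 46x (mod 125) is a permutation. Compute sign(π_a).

+1

Orbit of 6 under x↦46x: [6, 26, 71, 16, 111, 106, 1]… (length divides ord_125(46)).
13 cycles of lengths [25, 25, 25, 25, 5, 5, 5, 5, 1, 1, 1, 1, 1].
Σ(ℓ_i−1) = 125−13 = 112; sign = (−1)^112 = +1.
(46|125)_J = +1 (Zolotarev's lemma cross-check).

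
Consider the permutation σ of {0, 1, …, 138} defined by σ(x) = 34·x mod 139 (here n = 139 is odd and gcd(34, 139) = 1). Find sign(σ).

+1

Start at x=6: 6 → 65 → 125 → 80 → 79 → 45 → 1 → … (one orbit).
7 cycles of lengths [23, 23, 23, 23, 23, 23, 1].
7 cycles on 139: each ℓ→(−1)^(ℓ−1), product (−1)^132 = +1.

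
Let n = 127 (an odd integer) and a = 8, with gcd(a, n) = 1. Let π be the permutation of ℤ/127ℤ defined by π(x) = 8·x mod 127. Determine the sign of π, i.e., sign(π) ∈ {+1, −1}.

Start at x=8: 8 → 64 → 4 → 32 → 2 → 16 → 1 → 8 (one orbit).
The orbit structure of x ↦ 8x mod 127: 19 orbits of sizes [7, 7, 7, 7, 7, 7, 7, 7, 7, 7, 7, 7, 7, 7, 7, 7, 7, 7, 1].
19 cycles on 127: each ℓ→(−1)^(ℓ−1), product (−1)^108 = +1.

+1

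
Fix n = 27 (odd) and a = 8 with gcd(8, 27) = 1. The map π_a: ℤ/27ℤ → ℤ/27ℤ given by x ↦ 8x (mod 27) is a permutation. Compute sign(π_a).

Start at x=1: 1 → 8 → 10 → 26 → 19 → 17 → 1 (one orbit).
Decompose π into cycles: lengths [6, 6, 6, 2, 2, 2, 2, 1] (8 cycles, including the fixed point 0).
27 − 8 = 19 transpositions; sign(π) = (−1)^19 = -1.
The Jacobi symbol (8|27) = -1 (Zolotarev) agrees.

-1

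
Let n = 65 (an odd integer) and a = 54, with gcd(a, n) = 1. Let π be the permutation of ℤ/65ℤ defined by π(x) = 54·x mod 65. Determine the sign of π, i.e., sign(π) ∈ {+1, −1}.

-1

Start at x=36: 36 → 59 → 1 → 54 → 56 → 34 → 16 → … (one orbit).
Cycle type of π: 12×5 + 2×2 + 1; total 8 cycles.
With 8 cycles on 65 points, sign = (−1)^{65−8} = -1.
Via Zolotarev, sign(π_{54}) = (54|65) = -1.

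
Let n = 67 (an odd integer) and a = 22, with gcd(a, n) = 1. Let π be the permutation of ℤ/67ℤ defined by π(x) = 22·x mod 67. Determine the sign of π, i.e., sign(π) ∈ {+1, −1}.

Trace 15: π^k(15) = [15, 62, 24, 59, 25, 14, 40] for k=0..6.
π_22 has 7 disjoint cycles with lengths [11, 11, 11, 11, 11, 11, 1] on {0,…,66}.
sign(π) = (−1)^{n − #cycles} = (−1)^{67−7} = (−1)^60 = +1.
Check: (22/67) = +1 by Zolotarev.

+1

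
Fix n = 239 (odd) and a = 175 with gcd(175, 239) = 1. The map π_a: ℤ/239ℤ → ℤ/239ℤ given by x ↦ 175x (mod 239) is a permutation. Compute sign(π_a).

Trace 216: π^k(216) = [216, 38, 197, 59, 48, 35, 150] for k=0..6.
Cycle lengths of π_175 on ℤ/239ℤ: [238, 1]; 2 cycles in total.
sign(π) = (−1)^{n − #cycles} = (−1)^{239−2} = (−1)^237 = -1.
Check: (175/239) = -1 by Zolotarev.

-1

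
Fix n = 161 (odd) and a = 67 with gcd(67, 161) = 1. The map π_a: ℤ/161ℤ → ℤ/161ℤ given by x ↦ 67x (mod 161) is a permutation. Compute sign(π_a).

Orbit of 18 under x↦67x: [18, 79, 141, 109, 58, 22, 25]… (length divides ord_161(67)).
Cycle lengths of π_67 on ℤ/161ℤ: [66, 66, 22, 3, 3, 1]; 6 cycles in total.
Σ(ℓ_i−1) = 161−6 = 155; sign = (−1)^155 = -1.
(67|161)_J = -1 (Zolotarev's lemma cross-check).

-1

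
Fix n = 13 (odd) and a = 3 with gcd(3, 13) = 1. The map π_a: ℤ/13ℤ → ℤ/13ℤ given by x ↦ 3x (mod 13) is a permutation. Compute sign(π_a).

+1

Orbit of 3 under x↦3x: [3, 9, 1]… (length divides ord_13(3)).
π_3 has 5 disjoint cycles with lengths [3, 3, 3, 3, 1] on {0,…,12}.
Σ(ℓ_i−1) = 13−5 = 8; sign = (−1)^8 = +1.
Zolotarev: (3|13) = +1, matching the cycle-count sign.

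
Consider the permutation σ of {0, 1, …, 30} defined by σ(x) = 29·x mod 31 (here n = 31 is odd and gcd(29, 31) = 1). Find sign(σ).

-1

Orbit of 27 under x↦29x: [27, 8, 15, 1, 29, 4, 23]… (length divides ord_31(29)).
The orbit structure of x ↦ 29x mod 31: 4 orbits of sizes [10, 10, 10, 1].
With 4 cycles on 31 points, sign = (−1)^{31−4} = -1.
Via Zolotarev, sign(π_{29}) = (29|31) = -1.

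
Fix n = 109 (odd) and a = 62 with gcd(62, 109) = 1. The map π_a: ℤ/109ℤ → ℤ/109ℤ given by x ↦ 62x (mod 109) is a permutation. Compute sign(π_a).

-1

Start at x=19: 19 → 88 → 6 → 45 → 65 → 106 → 32 → … (one orbit).
Decompose π into cycles: lengths [108, 1] (2 cycles, including the fixed point 0).
n − c = 109 − 2 = 107; sign = (−1)^107 = -1.
Via Zolotarev, sign(π_{62}) = (62|109) = -1.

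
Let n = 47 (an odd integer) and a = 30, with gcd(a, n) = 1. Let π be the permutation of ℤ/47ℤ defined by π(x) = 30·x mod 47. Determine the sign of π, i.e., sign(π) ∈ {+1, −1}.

-1

Trace 6: π^k(6) = [6, 39, 42, 38, 12, 31, 37] for k=0..6.
2 cycles of lengths [46, 1].
47 − 2 = 45 transpositions; sign(π) = (−1)^45 = -1.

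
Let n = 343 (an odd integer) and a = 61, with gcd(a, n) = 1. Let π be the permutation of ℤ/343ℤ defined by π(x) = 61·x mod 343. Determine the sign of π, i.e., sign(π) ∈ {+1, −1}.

Trace 255: π^k(255) = [255, 120, 117, 277, 90, 2, 122] for k=0..6.
The orbit structure of x ↦ 61x mod 343: 4 orbits of sizes [294, 42, 6, 1].
With 4 cycles on 343 points, sign = (−1)^{343−4} = -1.
(61|343)_J = -1 (Zolotarev's lemma cross-check).

-1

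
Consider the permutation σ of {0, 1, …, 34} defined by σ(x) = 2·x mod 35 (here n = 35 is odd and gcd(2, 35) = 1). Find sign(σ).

Orbit of 32 under x↦2x: [32, 29, 23, 11, 22, 9, 18]… (length divides ord_35(2)).
Decompose π into cycles: lengths [12, 12, 4, 3, 3, 1] (6 cycles, including the fixed point 0).
6 cycles on 35: each ℓ→(−1)^(ℓ−1), product (−1)^29 = -1.

-1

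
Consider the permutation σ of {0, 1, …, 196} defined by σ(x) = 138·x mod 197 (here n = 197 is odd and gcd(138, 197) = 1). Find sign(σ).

+1

Start at x=65: 65 → 105 → 109 → 70 → 7 → 178 → 136 → … (one orbit).
Decompose π into cycles: lengths [98, 98, 1] (3 cycles, including the fixed point 0).
sign(π) = (−1)^{n − #cycles} = (−1)^{197−3} = (−1)^194 = +1.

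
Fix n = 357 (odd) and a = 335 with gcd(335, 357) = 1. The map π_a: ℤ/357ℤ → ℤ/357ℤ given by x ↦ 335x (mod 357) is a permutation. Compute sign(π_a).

Trace 43: π^k(43) = [43, 125, 106, 167, 253, 146, 1] for k=0..6.
Cycle type of π: 16×21 + 2×10 + 1; total 32 cycles.
32 cycles on 357: each ℓ→(−1)^(ℓ−1), product (−1)^325 = -1.
Zolotarev: (335|357) = -1, matching the cycle-count sign.

-1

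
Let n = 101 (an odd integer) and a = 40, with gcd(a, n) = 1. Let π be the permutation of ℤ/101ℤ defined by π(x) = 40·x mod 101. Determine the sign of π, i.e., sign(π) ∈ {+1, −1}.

Start at x=74: 74 → 31 → 28 → 9 → 57 → 58 → 98 → … (one orbit).
The orbit structure of x ↦ 40x mod 101: 2 orbits of sizes [100, 1].
Σ(ℓ_i−1) = 101−2 = 99; sign = (−1)^99 = -1.
(40|101)_J = -1 (Zolotarev's lemma cross-check).

-1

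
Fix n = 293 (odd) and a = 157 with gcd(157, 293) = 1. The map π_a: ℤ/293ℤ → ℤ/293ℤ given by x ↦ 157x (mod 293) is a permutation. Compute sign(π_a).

Trace 15: π^k(15) = [15, 11, 262, 114, 25, 116, 46] for k=0..6.
Cycle type of π: 292 + 1; total 2 cycles.
sign(π) = (−1)^{n − #cycles} = (−1)^{293−2} = (−1)^291 = -1.

-1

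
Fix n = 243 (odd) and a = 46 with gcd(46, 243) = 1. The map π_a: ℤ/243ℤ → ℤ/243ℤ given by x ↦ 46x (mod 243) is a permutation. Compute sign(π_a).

Start at x=226: 226 → 190 → 235 → 118 → 82 → 127 → 10 → … (one orbit).
π_46 has 27 disjoint cycles with lengths [27, 27, 27, 27, 27, 27, 9, 9, 9, 9, 9, 9, 3, 3, 3, 3, 3, 3, 1, 1, 1, 1, 1, 1, 1, 1, 1] on {0,…,242}.
Σ(ℓ_i−1) = 243−27 = 216; sign = (−1)^216 = +1.
Via Zolotarev, sign(π_{46}) = (46|243) = +1.

+1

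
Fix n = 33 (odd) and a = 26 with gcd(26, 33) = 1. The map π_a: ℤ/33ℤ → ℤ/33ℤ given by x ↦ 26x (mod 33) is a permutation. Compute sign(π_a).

-1

Trace 23: π^k(23) = [23, 4, 5, 31, 14, 1, 26] for k=0..6.
The orbit structure of x ↦ 26x mod 33: 6 orbits of sizes [10, 10, 5, 5, 2, 1].
6 cycles on 33: each ℓ→(−1)^(ℓ−1), product (−1)^27 = -1.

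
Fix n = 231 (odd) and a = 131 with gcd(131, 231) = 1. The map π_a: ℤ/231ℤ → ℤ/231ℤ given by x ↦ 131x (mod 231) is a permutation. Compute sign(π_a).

-1

Trace 230: π^k(230) = [230, 100, 164, 1, 131, 67] for k=0..5.
Cycle lengths of π_131 on ℤ/231ℤ: [6, 6, 6, 6, 6, 6, 6, 6, 6, 6, 6, 6, 6, 6, 6, 6, 6, 6, 6, 6, 6, 6, 6, 6, 6, 6, 6, 6, 6, 6, 6, 6, 6, 2, 2, 2, 2, 2, 2, 2, 2, 2, 2, 2, 2, 2, 2, 2, 2, 1]; 50 cycles in total.
Σ(ℓ_i−1) = 231−50 = 181; sign = (−1)^181 = -1.
(131|231)_J = -1 (Zolotarev's lemma cross-check).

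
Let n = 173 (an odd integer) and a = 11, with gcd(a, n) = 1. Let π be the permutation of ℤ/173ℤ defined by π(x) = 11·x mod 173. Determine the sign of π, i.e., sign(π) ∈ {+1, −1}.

Trace 53: π^k(53) = [53, 64, 12, 132, 68, 56, 97] for k=0..6.
The orbit structure of x ↦ 11x mod 173: 2 orbits of sizes [172, 1].
sign(π) = (−1)^{n − #cycles} = (−1)^{173−2} = (−1)^171 = -1.

-1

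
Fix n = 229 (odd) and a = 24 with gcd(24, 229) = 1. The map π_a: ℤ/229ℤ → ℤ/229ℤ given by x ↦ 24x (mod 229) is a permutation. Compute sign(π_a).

-1

Orbit of 119 under x↦24x: [119, 108, 73, 149, 141, 178, 150]… (length divides ord_229(24)).
π_24 has 2 disjoint cycles with lengths [228, 1] on {0,…,228}.
Σ(ℓ_i−1) = 229−2 = 227; sign = (−1)^227 = -1.
(24|229)_J = -1 (Zolotarev's lemma cross-check).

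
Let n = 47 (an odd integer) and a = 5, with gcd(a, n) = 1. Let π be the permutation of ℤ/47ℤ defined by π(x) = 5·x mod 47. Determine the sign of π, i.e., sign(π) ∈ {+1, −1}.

-1

Start at x=4: 4 → 20 → 6 → 30 → 9 → 45 → 37 → … (one orbit).
Decompose π into cycles: lengths [46, 1] (2 cycles, including the fixed point 0).
Σ(ℓ_i−1) = 47−2 = 45; sign = (−1)^45 = -1.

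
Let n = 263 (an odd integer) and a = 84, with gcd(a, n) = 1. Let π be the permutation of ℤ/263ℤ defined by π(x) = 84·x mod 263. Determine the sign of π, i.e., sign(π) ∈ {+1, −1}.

-1

Start at x=136: 136 → 115 → 192 → 85 → 39 → 120 → 86 → … (one orbit).
2 cycles of lengths [262, 1].
n − c = 263 − 2 = 261; sign = (−1)^261 = -1.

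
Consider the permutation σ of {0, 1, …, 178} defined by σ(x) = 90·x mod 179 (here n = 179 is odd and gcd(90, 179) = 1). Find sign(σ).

-1

Start at x=119: 119 → 149 → 164 → 82 → 41 → 110 → 55 → … (one orbit).
2 cycles of lengths [178, 1].
Σ(ℓ_i−1) = 179−2 = 177; sign = (−1)^177 = -1.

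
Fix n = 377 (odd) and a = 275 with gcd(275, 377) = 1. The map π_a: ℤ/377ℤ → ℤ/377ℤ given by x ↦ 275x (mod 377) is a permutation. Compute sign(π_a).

+1

Orbit of 375 under x↦275x: [375, 204, 304, 283, 163, 339, 106]… (length divides ord_377(275)).
π_275 has 7 disjoint cycles with lengths [84, 84, 84, 84, 28, 12, 1] on {0,…,376}.
377 − 7 = 370 transpositions; sign(π) = (−1)^370 = +1.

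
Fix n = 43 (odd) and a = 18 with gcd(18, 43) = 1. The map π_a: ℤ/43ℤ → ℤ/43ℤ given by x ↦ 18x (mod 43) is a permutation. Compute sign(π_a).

Start at x=5: 5 → 4 → 29 → 6 → 22 → 9 → 33 → … (one orbit).
The orbit structure of x ↦ 18x mod 43: 2 orbits of sizes [42, 1].
2 cycles on 43: each ℓ→(−1)^(ℓ−1), product (−1)^41 = -1.

-1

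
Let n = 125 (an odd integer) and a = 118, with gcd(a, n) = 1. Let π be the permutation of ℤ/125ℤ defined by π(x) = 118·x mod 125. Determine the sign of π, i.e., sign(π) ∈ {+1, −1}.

Trace 57: π^k(57) = [57, 101, 43, 74, 107, 1, 118] for k=0..6.
12 cycles of lengths [20, 20, 20, 20, 20, 4, 4, 4, 4, 4, 4, 1].
n − c = 125 − 12 = 113; sign = (−1)^113 = -1.
(118|125)_J = -1 (Zolotarev's lemma cross-check).

-1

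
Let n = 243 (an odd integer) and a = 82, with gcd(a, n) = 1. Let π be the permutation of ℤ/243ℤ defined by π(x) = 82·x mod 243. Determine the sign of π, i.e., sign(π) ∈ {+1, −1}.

+1

Start at x=163: 163 → 1 → 82 → 163 (one orbit).
The orbit structure of x ↦ 82x mod 243: 135 orbits of sizes [3, 3, 3, 3, 3, 3, 3, 3, 3, 3, 3, 3, 3, 3, 3, 3, 3, 3, 3, 3, 3, 3, 3, 3, 3, 3, 3, 3, 3, 3, 3, 3, 3, 3, 3, 3, 3, 3, 3, 3, 3, 3, 3, 3, 3, 3, 3, 3, 3, 3, 3, 3, 3, 3, 1, 1, 1, 1, 1, 1, 1, 1, 1, 1, 1, 1, 1, 1, 1, 1, 1, 1, 1, 1, 1, 1, 1, 1, 1, 1, 1, 1, 1, 1, 1, 1, 1, 1, 1, 1, 1, 1, 1, 1, 1, 1, 1, 1, 1, 1, 1, 1, 1, 1, 1, 1, 1, 1, 1, 1, 1, 1, 1, 1, 1, 1, 1, 1, 1, 1, 1, 1, 1, 1, 1, 1, 1, 1, 1, 1, 1, 1, 1, 1, 1].
Σ(ℓ_i−1) = 243−135 = 108; sign = (−1)^108 = +1.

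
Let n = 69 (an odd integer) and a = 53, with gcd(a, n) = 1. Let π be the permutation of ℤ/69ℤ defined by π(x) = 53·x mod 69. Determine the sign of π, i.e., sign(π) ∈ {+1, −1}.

Trace 64: π^k(64) = [64, 11, 31, 56, 1, 53, 49] for k=0..6.
The orbit structure of x ↦ 53x mod 69: 5 orbits of sizes [22, 22, 22, 2, 1].
Σ(ℓ_i−1) = 69−5 = 64; sign = (−1)^64 = +1.
Check: (53/69) = +1 by Zolotarev.

+1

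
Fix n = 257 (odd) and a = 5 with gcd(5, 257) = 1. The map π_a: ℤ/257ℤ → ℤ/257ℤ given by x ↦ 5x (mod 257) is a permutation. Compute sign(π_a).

-1

Trace 62: π^k(62) = [62, 53, 8, 40, 200, 229, 117] for k=0..6.
Decompose π into cycles: lengths [256, 1] (2 cycles, including the fixed point 0).
n − c = 257 − 2 = 255; sign = (−1)^255 = -1.
Check: (5/257) = -1 by Zolotarev.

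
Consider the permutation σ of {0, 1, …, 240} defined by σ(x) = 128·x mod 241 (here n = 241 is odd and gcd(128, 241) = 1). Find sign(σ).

+1

Trace 233: π^k(233) = [233, 181, 32, 240, 113, 4, 30] for k=0..6.
Cycle lengths of π_128 on ℤ/241ℤ: [24, 24, 24, 24, 24, 24, 24, 24, 24, 24, 1]; 11 cycles in total.
n − c = 241 − 11 = 230; sign = (−1)^230 = +1.
Zolotarev: (128|241) = +1, matching the cycle-count sign.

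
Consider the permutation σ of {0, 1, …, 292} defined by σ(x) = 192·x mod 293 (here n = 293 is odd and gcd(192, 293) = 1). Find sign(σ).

Trace 39: π^k(39) = [39, 163, 238, 281, 40, 62, 184] for k=0..6.
2 cycles of lengths [292, 1].
Σ(ℓ_i−1) = 293−2 = 291; sign = (−1)^291 = -1.
Zolotarev: (192|293) = -1, matching the cycle-count sign.

-1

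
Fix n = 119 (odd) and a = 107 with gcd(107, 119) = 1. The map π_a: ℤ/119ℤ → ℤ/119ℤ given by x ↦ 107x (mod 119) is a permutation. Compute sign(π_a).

Start at x=15: 15 → 58 → 18 → 22 → 93 → 74 → 64 → … (one orbit).
Decompose π into cycles: lengths [48, 48, 16, 3, 3, 1] (6 cycles, including the fixed point 0).
sign(π) = (−1)^{n − #cycles} = (−1)^{119−6} = (−1)^113 = -1.

-1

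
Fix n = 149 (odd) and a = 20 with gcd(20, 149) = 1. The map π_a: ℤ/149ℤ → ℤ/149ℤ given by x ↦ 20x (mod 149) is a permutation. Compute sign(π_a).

+1

Start at x=113: 113 → 25 → 53 → 17 → 42 → 95 → 112 → … (one orbit).
Decompose π into cycles: lengths [74, 74, 1] (3 cycles, including the fixed point 0).
n − c = 149 − 3 = 146; sign = (−1)^146 = +1.
(20|149)_J = +1 (Zolotarev's lemma cross-check).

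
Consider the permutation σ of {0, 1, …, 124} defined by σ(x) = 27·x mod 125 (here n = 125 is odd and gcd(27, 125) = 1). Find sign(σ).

-1

Orbit of 81 under x↦27x: [81, 62, 49, 73, 96, 92, 109]… (length divides ord_125(27)).
Decompose π into cycles: lengths [100, 20, 4, 1] (4 cycles, including the fixed point 0).
Σ(ℓ_i−1) = 125−4 = 121; sign = (−1)^121 = -1.
Check: (27/125) = -1 by Zolotarev.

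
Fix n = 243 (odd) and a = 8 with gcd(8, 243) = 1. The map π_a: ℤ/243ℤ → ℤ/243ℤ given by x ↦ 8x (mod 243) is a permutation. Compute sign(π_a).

Orbit of 170 under x↦8x: [170, 145, 188, 46, 125, 28, 224]… (length divides ord_243(8)).
Cycle lengths of π_8 on ℤ/243ℤ: [54, 54, 54, 18, 18, 18, 6, 6, 6, 2, 2, 2, 2, 1]; 14 cycles in total.
Σ(ℓ_i−1) = 243−14 = 229; sign = (−1)^229 = -1.
(8|243)_J = -1 (Zolotarev's lemma cross-check).

-1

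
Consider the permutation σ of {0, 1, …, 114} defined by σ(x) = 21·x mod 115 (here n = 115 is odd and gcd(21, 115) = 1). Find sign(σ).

Start at x=91: 91 → 71 → 111 → 31 → 76 → 101 → 51 → … (one orbit).
Cycle type of π: 22×5 + 1×5; total 10 cycles.
Σ(ℓ_i−1) = 115−10 = 105; sign = (−1)^105 = -1.

-1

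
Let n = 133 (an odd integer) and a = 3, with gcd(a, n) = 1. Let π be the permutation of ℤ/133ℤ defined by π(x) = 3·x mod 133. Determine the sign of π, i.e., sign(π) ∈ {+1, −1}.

+1

Start at x=64: 64 → 59 → 44 → 132 → 130 → 124 → 106 → … (one orbit).
Decompose π into cycles: lengths [18, 18, 18, 18, 18, 18, 18, 6, 1] (9 cycles, including the fixed point 0).
9 cycles on 133: each ℓ→(−1)^(ℓ−1), product (−1)^124 = +1.
Zolotarev: (3|133) = +1, matching the cycle-count sign.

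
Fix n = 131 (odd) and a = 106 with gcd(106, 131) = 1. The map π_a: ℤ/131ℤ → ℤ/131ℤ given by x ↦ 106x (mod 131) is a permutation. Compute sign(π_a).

-1

Start at x=29: 29 → 61 → 47 → 4 → 31 → 11 → 118 → … (one orbit).
The orbit structure of x ↦ 106x mod 131: 2 orbits of sizes [130, 1].
Σ(ℓ_i−1) = 131−2 = 129; sign = (−1)^129 = -1.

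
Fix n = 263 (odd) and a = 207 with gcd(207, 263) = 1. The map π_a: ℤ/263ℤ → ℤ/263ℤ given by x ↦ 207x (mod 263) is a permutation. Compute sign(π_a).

Orbit of 109 under x↦207x: [109, 208, 187, 48, 205, 92, 108]… (length divides ord_263(207)).
The orbit structure of x ↦ 207x mod 263: 3 orbits of sizes [131, 131, 1].
Σ(ℓ_i−1) = 263−3 = 260; sign = (−1)^260 = +1.

+1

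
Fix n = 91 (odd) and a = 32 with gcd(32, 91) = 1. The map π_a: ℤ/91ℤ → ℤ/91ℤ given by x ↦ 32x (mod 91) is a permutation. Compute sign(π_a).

-1

Orbit of 37 under x↦32x: [37, 1, 32, 23, 8, 74, 2]… (length divides ord_91(32)).
Decompose π into cycles: lengths [12, 12, 12, 12, 12, 12, 12, 3, 3, 1] (10 cycles, including the fixed point 0).
n − c = 91 − 10 = 81; sign = (−1)^81 = -1.
(32|91)_J = -1 (Zolotarev's lemma cross-check).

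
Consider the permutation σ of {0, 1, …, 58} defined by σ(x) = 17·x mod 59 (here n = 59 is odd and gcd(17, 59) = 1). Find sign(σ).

+1

Trace 45: π^k(45) = [45, 57, 25, 12, 27, 46, 15] for k=0..6.
Decompose π into cycles: lengths [29, 29, 1] (3 cycles, including the fixed point 0).
n − c = 59 − 3 = 56; sign = (−1)^56 = +1.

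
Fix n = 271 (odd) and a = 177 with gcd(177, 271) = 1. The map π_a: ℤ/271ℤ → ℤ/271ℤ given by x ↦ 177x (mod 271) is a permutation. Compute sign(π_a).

+1

Start at x=7: 7 → 155 → 64 → 217 → 198 → 87 → 223 → … (one orbit).
3 cycles of lengths [135, 135, 1].
Σ(ℓ_i−1) = 271−3 = 268; sign = (−1)^268 = +1.
Check: (177/271) = +1 by Zolotarev.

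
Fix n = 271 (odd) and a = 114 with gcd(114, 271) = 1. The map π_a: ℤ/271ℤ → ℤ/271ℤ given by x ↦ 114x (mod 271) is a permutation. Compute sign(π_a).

Start at x=125: 125 → 158 → 126 → 1 → 114 → 259 → 258 → … (one orbit).
Decompose π into cycles: lengths [27, 27, 27, 27, 27, 27, 27, 27, 27, 27, 1] (11 cycles, including the fixed point 0).
n − c = 271 − 11 = 260; sign = (−1)^260 = +1.

+1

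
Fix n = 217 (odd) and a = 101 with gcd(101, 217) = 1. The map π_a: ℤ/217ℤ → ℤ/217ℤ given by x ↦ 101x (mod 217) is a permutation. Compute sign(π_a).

-1

Start at x=39: 39 → 33 → 78 → 66 → 156 → 132 → 95 → … (one orbit).
The orbit structure of x ↦ 101x mod 217: 14 orbits of sizes [30, 30, 30, 30, 30, 30, 6, 5, 5, 5, 5, 5, 5, 1].
With 14 cycles on 217 points, sign = (−1)^{217−14} = -1.
(101|217)_J = -1 (Zolotarev's lemma cross-check).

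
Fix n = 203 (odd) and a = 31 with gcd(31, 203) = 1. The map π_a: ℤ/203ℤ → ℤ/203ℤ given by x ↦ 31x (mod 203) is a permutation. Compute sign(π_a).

Start at x=64: 64 → 157 → 198 → 48 → 67 → 47 → 36 → … (one orbit).
Cycle lengths of π_31 on ℤ/203ℤ: [84, 84, 28, 6, 1]; 5 cycles in total.
n − c = 203 − 5 = 198; sign = (−1)^198 = +1.

+1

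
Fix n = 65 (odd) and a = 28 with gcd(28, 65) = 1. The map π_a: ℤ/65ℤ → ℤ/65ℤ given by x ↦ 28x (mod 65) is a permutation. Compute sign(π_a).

+1

Start at x=47: 47 → 16 → 58 → 64 → 37 → 61 → 18 → … (one orbit).
Decompose π into cycles: lengths [12, 12, 12, 12, 12, 4, 1] (7 cycles, including the fixed point 0).
Σ(ℓ_i−1) = 65−7 = 58; sign = (−1)^58 = +1.
Via Zolotarev, sign(π_{28}) = (28|65) = +1.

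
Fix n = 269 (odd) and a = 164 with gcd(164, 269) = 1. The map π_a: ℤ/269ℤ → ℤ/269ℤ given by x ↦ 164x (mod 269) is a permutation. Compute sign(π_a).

+1

Orbit of 53 under x↦164x: [53, 84, 57, 202, 41, 268, 105]… (length divides ord_269(164)).
Decompose π into cycles: lengths [134, 134, 1] (3 cycles, including the fixed point 0).
269 − 3 = 266 transpositions; sign(π) = (−1)^266 = +1.
The Jacobi symbol (164|269) = +1 (Zolotarev) agrees.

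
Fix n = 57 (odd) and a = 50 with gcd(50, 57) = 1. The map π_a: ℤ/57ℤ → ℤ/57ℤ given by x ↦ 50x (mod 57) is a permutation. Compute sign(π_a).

+1

Start at x=1: 1 → 50 → 49 → 56 → 7 → 8 → 1 (one orbit).
11 cycles of lengths [6, 6, 6, 6, 6, 6, 6, 6, 6, 2, 1].
sign(π) = (−1)^{n − #cycles} = (−1)^{57−11} = (−1)^46 = +1.
Check: (50/57) = +1 by Zolotarev.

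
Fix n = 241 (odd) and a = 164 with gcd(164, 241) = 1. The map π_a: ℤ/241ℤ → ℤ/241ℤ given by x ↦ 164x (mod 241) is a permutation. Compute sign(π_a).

Trace 81: π^k(81) = [81, 29, 177, 108, 119, 236, 144] for k=0..6.
Cycle lengths of π_164 on ℤ/241ℤ: [120, 120, 1]; 3 cycles in total.
241 − 3 = 238 transpositions; sign(π) = (−1)^238 = +1.

+1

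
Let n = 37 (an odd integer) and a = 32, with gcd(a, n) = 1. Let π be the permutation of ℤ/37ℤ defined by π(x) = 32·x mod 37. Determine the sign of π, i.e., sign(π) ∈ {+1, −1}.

-1

Start at x=7: 7 → 2 → 27 → 13 → 9 → 29 → 3 → … (one orbit).
Cycle type of π: 36 + 1; total 2 cycles.
With 2 cycles on 37 points, sign = (−1)^{37−2} = -1.
Zolotarev: (32|37) = -1, matching the cycle-count sign.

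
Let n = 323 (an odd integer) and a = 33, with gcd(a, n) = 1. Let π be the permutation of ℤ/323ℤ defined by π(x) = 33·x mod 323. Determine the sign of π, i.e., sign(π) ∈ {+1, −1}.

-1

Trace 288: π^k(288) = [288, 137, 322, 290, 203, 239, 135] for k=0..6.
The orbit structure of x ↦ 33x mod 323: 26 orbits of sizes [18, 18, 18, 18, 18, 18, 18, 18, 18, 18, 18, 18, 18, 18, 18, 18, 18, 2, 2, 2, 2, 2, 2, 2, 2, 1].
Σ(ℓ_i−1) = 323−26 = 297; sign = (−1)^297 = -1.
Via Zolotarev, sign(π_{33}) = (33|323) = -1.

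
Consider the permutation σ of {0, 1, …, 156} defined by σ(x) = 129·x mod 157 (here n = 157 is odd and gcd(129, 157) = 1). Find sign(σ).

Orbit of 129 under x↦129x: [129, 156, 28, 1]… (length divides ord_157(129)).
Cycle type of π: 4×39 + 1; total 40 cycles.
sign(π) = (−1)^{n − #cycles} = (−1)^{157−40} = (−1)^117 = -1.
Via Zolotarev, sign(π_{129}) = (129|157) = -1.

-1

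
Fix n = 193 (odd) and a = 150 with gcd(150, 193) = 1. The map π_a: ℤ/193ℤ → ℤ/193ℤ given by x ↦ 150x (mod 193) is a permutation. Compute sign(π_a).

+1

Orbit of 192 under x↦150x: [192, 43, 81, 184, 1, 150, 112]… (length divides ord_193(150)).
Cycle type of π: 8×24 + 1; total 25 cycles.
Σ(ℓ_i−1) = 193−25 = 168; sign = (−1)^168 = +1.
Zolotarev: (150|193) = +1, matching the cycle-count sign.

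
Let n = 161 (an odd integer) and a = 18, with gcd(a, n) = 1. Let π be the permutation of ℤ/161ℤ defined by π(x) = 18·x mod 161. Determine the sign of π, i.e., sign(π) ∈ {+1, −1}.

Trace 116: π^k(116) = [116, 156, 71, 151, 142, 141, 123] for k=0..6.
Cycle type of π: 33×4 + 11×2 + 3×2 + 1; total 9 cycles.
n − c = 161 − 9 = 152; sign = (−1)^152 = +1.

+1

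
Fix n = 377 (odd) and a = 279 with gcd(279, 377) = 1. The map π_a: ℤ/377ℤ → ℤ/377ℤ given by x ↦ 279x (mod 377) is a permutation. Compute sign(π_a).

+1

Trace 373: π^k(373) = [373, 15, 38, 46, 16, 317, 225] for k=0..6.
7 cycles of lengths [84, 84, 84, 84, 28, 12, 1].
Σ(ℓ_i−1) = 377−7 = 370; sign = (−1)^370 = +1.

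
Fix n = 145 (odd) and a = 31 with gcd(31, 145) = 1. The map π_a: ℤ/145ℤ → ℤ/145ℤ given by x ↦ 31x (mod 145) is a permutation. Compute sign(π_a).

Start at x=111: 111 → 106 → 96 → 76 → 36 → 101 → 86 → … (one orbit).
The orbit structure of x ↦ 31x mod 145: 10 orbits of sizes [28, 28, 28, 28, 28, 1, 1, 1, 1, 1].
Σ(ℓ_i−1) = 145−10 = 135; sign = (−1)^135 = -1.
The Jacobi symbol (31|145) = -1 (Zolotarev) agrees.

-1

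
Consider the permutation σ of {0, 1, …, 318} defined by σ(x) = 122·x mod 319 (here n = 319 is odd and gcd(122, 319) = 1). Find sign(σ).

Orbit of 254 under x↦122x: [254, 45, 67, 199, 34, 1, 122]… (length divides ord_319(122)).
33 cycles of lengths [14, 14, 14, 14, 14, 14, 14, 14, 14, 14, 14, 14, 14, 14, 14, 14, 14, 14, 14, 14, 14, 14, 1, 1, 1, 1, 1, 1, 1, 1, 1, 1, 1].
33 cycles on 319: each ℓ→(−1)^(ℓ−1), product (−1)^286 = +1.

+1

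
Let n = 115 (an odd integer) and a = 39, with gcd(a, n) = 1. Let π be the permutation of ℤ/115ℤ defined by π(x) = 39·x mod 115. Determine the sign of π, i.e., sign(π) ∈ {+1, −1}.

+1

Trace 101: π^k(101) = [101, 29, 96, 64, 81, 54, 36] for k=0..6.
The orbit structure of x ↦ 39x mod 115: 9 orbits of sizes [22, 22, 22, 22, 11, 11, 2, 2, 1].
115 − 9 = 106 transpositions; sign(π) = (−1)^106 = +1.
Check: (39/115) = +1 by Zolotarev.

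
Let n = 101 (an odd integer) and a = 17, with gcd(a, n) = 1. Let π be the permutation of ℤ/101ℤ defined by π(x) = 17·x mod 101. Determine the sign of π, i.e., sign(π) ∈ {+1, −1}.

Start at x=14: 14 → 36 → 6 → 1 → 17 → 87 → 65 → … (one orbit).
Cycle type of π: 10×10 + 1; total 11 cycles.
101 − 11 = 90 transpositions; sign(π) = (−1)^90 = +1.

+1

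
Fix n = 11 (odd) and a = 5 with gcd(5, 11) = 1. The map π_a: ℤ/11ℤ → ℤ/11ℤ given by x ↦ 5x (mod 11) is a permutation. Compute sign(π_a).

Orbit of 4 under x↦5x: [4, 9, 1, 5, 3]… (length divides ord_11(5)).
3 cycles of lengths [5, 5, 1].
n − c = 11 − 3 = 8; sign = (−1)^8 = +1.

+1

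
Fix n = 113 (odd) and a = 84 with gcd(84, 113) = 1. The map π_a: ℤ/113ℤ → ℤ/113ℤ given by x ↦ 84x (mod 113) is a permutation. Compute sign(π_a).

-1

Trace 17: π^k(17) = [17, 72, 59, 97, 12, 104, 35] for k=0..6.
2 cycles of lengths [112, 1].
113 − 2 = 111 transpositions; sign(π) = (−1)^111 = -1.
Check: (84/113) = -1 by Zolotarev.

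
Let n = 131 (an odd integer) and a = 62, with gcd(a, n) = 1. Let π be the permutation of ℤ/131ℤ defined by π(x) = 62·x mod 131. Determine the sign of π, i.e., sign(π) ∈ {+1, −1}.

+1

Orbit of 52 under x↦62x: [52, 80, 113, 63, 107, 84, 99]… (length divides ord_131(62)).
Cycle lengths of π_62 on ℤ/131ℤ: [13, 13, 13, 13, 13, 13, 13, 13, 13, 13, 1]; 11 cycles in total.
n − c = 131 − 11 = 120; sign = (−1)^120 = +1.
The Jacobi symbol (62|131) = +1 (Zolotarev) agrees.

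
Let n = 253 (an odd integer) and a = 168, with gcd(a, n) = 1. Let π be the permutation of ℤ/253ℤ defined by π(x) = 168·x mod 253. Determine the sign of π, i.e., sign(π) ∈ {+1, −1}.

-1

Orbit of 159 under x↦168x: [159, 147, 155, 234, 97, 104, 15]… (length divides ord_253(168)).
The orbit structure of x ↦ 168x mod 253: 6 orbits of sizes [110, 110, 22, 5, 5, 1].
6 cycles on 253: each ℓ→(−1)^(ℓ−1), product (−1)^247 = -1.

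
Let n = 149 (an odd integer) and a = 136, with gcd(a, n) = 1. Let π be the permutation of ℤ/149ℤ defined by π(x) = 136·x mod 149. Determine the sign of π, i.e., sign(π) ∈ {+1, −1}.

Trace 134: π^k(134) = [134, 46, 147, 26, 109, 73, 94] for k=0..6.
Decompose π into cycles: lengths [148, 1] (2 cycles, including the fixed point 0).
2 cycles on 149: each ℓ→(−1)^(ℓ−1), product (−1)^147 = -1.

-1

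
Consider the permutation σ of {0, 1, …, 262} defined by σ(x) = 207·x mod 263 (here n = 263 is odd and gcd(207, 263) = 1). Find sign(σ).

+1

Trace 153: π^k(153) = [153, 111, 96, 147, 184, 216, 2] for k=0..6.
Cycle type of π: 131×2 + 1; total 3 cycles.
With 3 cycles on 263 points, sign = (−1)^{263−3} = +1.
Check: (207/263) = +1 by Zolotarev.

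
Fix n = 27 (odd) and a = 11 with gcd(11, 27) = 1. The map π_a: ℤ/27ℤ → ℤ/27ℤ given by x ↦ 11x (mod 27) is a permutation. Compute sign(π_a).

-1

Start at x=1: 1 → 11 → 13 → 8 → 7 → 23 → 10 → … (one orbit).
The orbit structure of x ↦ 11x mod 27: 4 orbits of sizes [18, 6, 2, 1].
27 − 4 = 23 transpositions; sign(π) = (−1)^23 = -1.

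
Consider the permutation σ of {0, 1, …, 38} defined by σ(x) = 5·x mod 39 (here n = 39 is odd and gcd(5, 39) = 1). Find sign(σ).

+1

Trace 5: π^k(5) = [5, 25, 8, 1] for k=0..3.
Cycle lengths of π_5 on ℤ/39ℤ: [4, 4, 4, 4, 4, 4, 4, 4, 4, 2, 1]; 11 cycles in total.
39 − 11 = 28 transpositions; sign(π) = (−1)^28 = +1.
Zolotarev: (5|39) = +1, matching the cycle-count sign.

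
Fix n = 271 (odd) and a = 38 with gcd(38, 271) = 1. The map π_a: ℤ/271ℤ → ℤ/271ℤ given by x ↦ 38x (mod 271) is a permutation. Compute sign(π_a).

-1

Start at x=218: 218 → 154 → 161 → 156 → 237 → 63 → 226 → … (one orbit).
The orbit structure of x ↦ 38x mod 271: 2 orbits of sizes [270, 1].
Σ(ℓ_i−1) = 271−2 = 269; sign = (−1)^269 = -1.
Via Zolotarev, sign(π_{38}) = (38|271) = -1.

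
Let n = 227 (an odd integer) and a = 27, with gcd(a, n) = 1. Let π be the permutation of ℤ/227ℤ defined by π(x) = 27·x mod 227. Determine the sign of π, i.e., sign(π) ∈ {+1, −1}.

+1

Start at x=16: 16 → 205 → 87 → 79 → 90 → 160 → 7 → … (one orbit).
Cycle type of π: 113×2 + 1; total 3 cycles.
n − c = 227 − 3 = 224; sign = (−1)^224 = +1.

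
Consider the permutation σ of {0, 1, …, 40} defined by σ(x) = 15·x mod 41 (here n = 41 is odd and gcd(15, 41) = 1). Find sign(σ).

-1

Start at x=17: 17 → 9 → 12 → 16 → 35 → 33 → 3 → … (one orbit).
π_15 has 2 disjoint cycles with lengths [40, 1] on {0,…,40}.
41 − 2 = 39 transpositions; sign(π) = (−1)^39 = -1.
Zolotarev: (15|41) = -1, matching the cycle-count sign.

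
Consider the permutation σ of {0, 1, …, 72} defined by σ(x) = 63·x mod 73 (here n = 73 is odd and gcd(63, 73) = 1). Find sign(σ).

-1

Orbit of 51 under x↦63x: [51, 1, 63, 27, 22, 72, 10]… (length divides ord_73(63)).
10 cycles of lengths [8, 8, 8, 8, 8, 8, 8, 8, 8, 1].
sign(π) = (−1)^{n − #cycles} = (−1)^{73−10} = (−1)^63 = -1.
Check: (63/73) = -1 by Zolotarev.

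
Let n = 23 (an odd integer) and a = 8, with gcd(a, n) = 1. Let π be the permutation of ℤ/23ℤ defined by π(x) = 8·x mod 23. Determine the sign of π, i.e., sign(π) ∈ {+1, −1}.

+1

Trace 18: π^k(18) = [18, 6, 2, 16, 13, 12, 4] for k=0..6.
3 cycles of lengths [11, 11, 1].
3 cycles on 23: each ℓ→(−1)^(ℓ−1), product (−1)^20 = +1.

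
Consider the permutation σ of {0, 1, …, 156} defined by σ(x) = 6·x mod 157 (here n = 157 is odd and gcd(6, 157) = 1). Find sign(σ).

Orbit of 154 under x↦6x: [154, 139, 49, 137, 37, 65, 76]… (length divides ord_157(6)).
π_6 has 2 disjoint cycles with lengths [156, 1] on {0,…,156}.
n − c = 157 − 2 = 155; sign = (−1)^155 = -1.

-1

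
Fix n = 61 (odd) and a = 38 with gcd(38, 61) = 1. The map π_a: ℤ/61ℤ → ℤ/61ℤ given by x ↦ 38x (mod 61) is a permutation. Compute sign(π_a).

Trace 8: π^k(8) = [8, 60, 23, 20, 28, 27, 50] for k=0..6.
Cycle lengths of π_38 on ℤ/61ℤ: [20, 20, 20, 1]; 4 cycles in total.
With 4 cycles on 61 points, sign = (−1)^{61−4} = -1.

-1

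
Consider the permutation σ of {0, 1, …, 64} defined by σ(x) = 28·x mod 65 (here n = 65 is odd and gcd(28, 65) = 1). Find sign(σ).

Start at x=7: 7 → 1 → 28 → 4 → 47 → 16 → 58 → … (one orbit).
The orbit structure of x ↦ 28x mod 65: 7 orbits of sizes [12, 12, 12, 12, 12, 4, 1].
Σ(ℓ_i−1) = 65−7 = 58; sign = (−1)^58 = +1.

+1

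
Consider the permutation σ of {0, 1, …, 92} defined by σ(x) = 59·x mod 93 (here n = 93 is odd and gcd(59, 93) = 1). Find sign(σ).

-1

Orbit of 50 under x↦59x: [50, 67, 47, 76, 20, 64, 56]… (length divides ord_93(59)).
6 cycles of lengths [30, 30, 15, 15, 2, 1].
Σ(ℓ_i−1) = 93−6 = 87; sign = (−1)^87 = -1.
(59|93)_J = -1 (Zolotarev's lemma cross-check).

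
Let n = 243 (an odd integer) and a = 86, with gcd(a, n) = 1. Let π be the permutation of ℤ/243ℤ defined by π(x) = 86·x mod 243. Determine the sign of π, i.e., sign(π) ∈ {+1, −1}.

-1

Trace 197: π^k(197) = [197, 175, 227, 82, 5, 187, 44] for k=0..6.
Cycle lengths of π_86 on ℤ/243ℤ: [162, 54, 18, 6, 2, 1]; 6 cycles in total.
243 − 6 = 237 transpositions; sign(π) = (−1)^237 = -1.
(86|243)_J = -1 (Zolotarev's lemma cross-check).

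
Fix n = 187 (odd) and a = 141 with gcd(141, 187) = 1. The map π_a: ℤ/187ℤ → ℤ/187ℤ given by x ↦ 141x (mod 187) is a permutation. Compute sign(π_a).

-1

Start at x=82: 82 → 155 → 163 → 169 → 80 → 60 → 45 → … (one orbit).
Decompose π into cycles: lengths [80, 80, 16, 5, 5, 1] (6 cycles, including the fixed point 0).
6 cycles on 187: each ℓ→(−1)^(ℓ−1), product (−1)^181 = -1.
Zolotarev: (141|187) = -1, matching the cycle-count sign.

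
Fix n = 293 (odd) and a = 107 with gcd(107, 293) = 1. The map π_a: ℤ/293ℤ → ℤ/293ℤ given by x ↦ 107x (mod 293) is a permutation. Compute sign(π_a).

Orbit of 240 under x↦107x: [240, 189, 6, 56, 132, 60, 267]… (length divides ord_293(107)).
Cycle lengths of π_107 on ℤ/293ℤ: [146, 146, 1]; 3 cycles in total.
3 cycles on 293: each ℓ→(−1)^(ℓ−1), product (−1)^290 = +1.

+1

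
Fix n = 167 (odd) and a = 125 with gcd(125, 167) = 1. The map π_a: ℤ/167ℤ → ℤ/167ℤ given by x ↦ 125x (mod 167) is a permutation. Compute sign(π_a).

-1

Trace 129: π^k(129) = [129, 93, 102, 58, 69, 108, 140] for k=0..6.
π_125 has 2 disjoint cycles with lengths [166, 1] on {0,…,166}.
With 2 cycles on 167 points, sign = (−1)^{167−2} = -1.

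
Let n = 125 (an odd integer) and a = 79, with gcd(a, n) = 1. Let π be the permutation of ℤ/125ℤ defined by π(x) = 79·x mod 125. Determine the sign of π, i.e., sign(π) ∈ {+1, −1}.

Orbit of 41 under x↦79x: [41, 114, 6, 99, 71, 109, 111]… (length divides ord_125(79)).
The orbit structure of x ↦ 79x mod 125: 7 orbits of sizes [50, 50, 10, 10, 2, 2, 1].
With 7 cycles on 125 points, sign = (−1)^{125−7} = +1.

+1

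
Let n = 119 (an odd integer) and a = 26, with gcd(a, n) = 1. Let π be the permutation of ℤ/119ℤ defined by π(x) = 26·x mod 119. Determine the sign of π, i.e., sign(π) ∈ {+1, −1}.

-1

Trace 19: π^k(19) = [19, 18, 111, 30, 66, 50, 110] for k=0..6.
π_26 has 8 disjoint cycles with lengths [24, 24, 24, 24, 8, 8, 6, 1] on {0,…,118}.
8 cycles on 119: each ℓ→(−1)^(ℓ−1), product (−1)^111 = -1.
Zolotarev: (26|119) = -1, matching the cycle-count sign.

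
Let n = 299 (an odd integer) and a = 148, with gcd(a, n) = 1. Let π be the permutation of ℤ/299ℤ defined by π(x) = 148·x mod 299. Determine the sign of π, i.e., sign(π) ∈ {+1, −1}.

+1

Trace 86: π^k(86) = [86, 170, 44, 233, 99, 1, 148] for k=0..6.
The orbit structure of x ↦ 148x mod 299: 11 orbits of sizes [44, 44, 44, 44, 44, 44, 22, 4, 4, 4, 1].
With 11 cycles on 299 points, sign = (−1)^{299−11} = +1.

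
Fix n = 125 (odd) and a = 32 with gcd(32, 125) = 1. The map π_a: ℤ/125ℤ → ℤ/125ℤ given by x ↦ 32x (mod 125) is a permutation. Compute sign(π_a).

-1

Orbit of 7 under x↦32x: [7, 99, 43, 1, 32, 24, 18]… (length divides ord_125(32)).
The orbit structure of x ↦ 32x mod 125: 12 orbits of sizes [20, 20, 20, 20, 20, 4, 4, 4, 4, 4, 4, 1].
Σ(ℓ_i−1) = 125−12 = 113; sign = (−1)^113 = -1.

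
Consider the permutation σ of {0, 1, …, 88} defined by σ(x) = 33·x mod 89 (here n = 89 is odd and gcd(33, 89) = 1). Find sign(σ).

-1

Trace 38: π^k(38) = [38, 8, 86, 79, 26, 57, 12] for k=0..6.
π_33 has 2 disjoint cycles with lengths [88, 1] on {0,…,88}.
Σ(ℓ_i−1) = 89−2 = 87; sign = (−1)^87 = -1.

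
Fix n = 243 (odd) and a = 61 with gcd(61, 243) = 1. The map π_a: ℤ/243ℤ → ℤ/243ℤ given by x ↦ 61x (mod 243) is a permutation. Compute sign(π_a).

+1

Orbit of 34 under x↦61x: [34, 130, 154, 160, 40, 10, 124]… (length divides ord_243(61)).
Cycle lengths of π_61 on ℤ/243ℤ: [81, 81, 27, 27, 9, 9, 3, 3, 1, 1, 1]; 11 cycles in total.
n − c = 243 − 11 = 232; sign = (−1)^232 = +1.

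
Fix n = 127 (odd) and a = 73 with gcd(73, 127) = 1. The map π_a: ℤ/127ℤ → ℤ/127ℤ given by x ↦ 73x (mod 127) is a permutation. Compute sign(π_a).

Start at x=50: 50 → 94 → 4 → 38 → 107 → 64 → 100 → … (one orbit).
Cycle type of π: 21×6 + 1; total 7 cycles.
7 cycles on 127: each ℓ→(−1)^(ℓ−1), product (−1)^120 = +1.
Via Zolotarev, sign(π_{73}) = (73|127) = +1.

+1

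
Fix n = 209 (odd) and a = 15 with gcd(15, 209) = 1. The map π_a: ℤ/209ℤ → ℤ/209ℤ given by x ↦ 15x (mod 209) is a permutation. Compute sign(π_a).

-1

Start at x=59: 59 → 49 → 108 → 157 → 56 → 4 → 60 → … (one orbit).
Cycle lengths of π_15 on ℤ/209ℤ: [90, 90, 18, 5, 5, 1]; 6 cycles in total.
209 − 6 = 203 transpositions; sign(π) = (−1)^203 = -1.
The Jacobi symbol (15|209) = -1 (Zolotarev) agrees.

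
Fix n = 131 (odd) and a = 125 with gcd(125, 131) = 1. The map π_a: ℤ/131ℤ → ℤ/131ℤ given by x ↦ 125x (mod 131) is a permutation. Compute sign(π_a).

Trace 64: π^k(64) = [64, 9, 77, 62, 21, 5, 101] for k=0..6.
Cycle type of π: 65×2 + 1; total 3 cycles.
With 3 cycles on 131 points, sign = (−1)^{131−3} = +1.

+1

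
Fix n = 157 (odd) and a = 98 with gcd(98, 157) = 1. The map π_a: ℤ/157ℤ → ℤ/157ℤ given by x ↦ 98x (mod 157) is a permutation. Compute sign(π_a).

-1

Start at x=101: 101 → 7 → 58 → 32 → 153 → 79 → 49 → … (one orbit).
Cycle type of π: 52×3 + 1; total 4 cycles.
Σ(ℓ_i−1) = 157−4 = 153; sign = (−1)^153 = -1.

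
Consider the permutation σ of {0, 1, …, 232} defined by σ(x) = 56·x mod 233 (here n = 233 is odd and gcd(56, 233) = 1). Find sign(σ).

+1

Orbit of 51 under x↦56x: [51, 60, 98, 129, 1, 56, 107]… (length divides ord_233(56)).
3 cycles of lengths [116, 116, 1].
n − c = 233 − 3 = 230; sign = (−1)^230 = +1.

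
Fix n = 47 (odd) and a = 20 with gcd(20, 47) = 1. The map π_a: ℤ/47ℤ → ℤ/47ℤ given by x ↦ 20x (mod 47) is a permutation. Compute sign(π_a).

-1

Trace 7: π^k(7) = [7, 46, 27, 23, 37, 35, 42] for k=0..6.
π_20 has 2 disjoint cycles with lengths [46, 1] on {0,…,46}.
n − c = 47 − 2 = 45; sign = (−1)^45 = -1.
The Jacobi symbol (20|47) = -1 (Zolotarev) agrees.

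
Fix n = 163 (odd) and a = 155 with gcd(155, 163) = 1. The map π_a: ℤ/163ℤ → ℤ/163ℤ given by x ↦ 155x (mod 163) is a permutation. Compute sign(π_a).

Orbit of 140 under x↦155x: [140, 21, 158, 40, 6, 115, 58]… (length divides ord_163(155)).
Cycle type of π: 27×6 + 1; total 7 cycles.
7 cycles on 163: each ℓ→(−1)^(ℓ−1), product (−1)^156 = +1.
Via Zolotarev, sign(π_{155}) = (155|163) = +1.

+1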